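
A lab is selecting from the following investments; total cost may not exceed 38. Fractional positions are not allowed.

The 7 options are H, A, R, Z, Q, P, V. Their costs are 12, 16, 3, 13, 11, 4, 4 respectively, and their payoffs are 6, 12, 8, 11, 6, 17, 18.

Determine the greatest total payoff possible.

Treat it as a binary knapsack problem.
Allowing fractional choices, the relaxed optimum would be about 64.5, but investments are indivisible.
A + R + Q + P + V: cost 16 + 3 + 11 + 4 + 4 = 38 ≤ 38, payoff 12 + 8 + 6 + 17 + 18 = 61.
H + R + Z + P + V: cost 12 + 3 + 13 + 4 + 4 = 36 ≤ 38, payoff 6 + 8 + 11 + 17 + 18 = 60.
R + Z + Q + P + V: cost 3 + 13 + 11 + 4 + 4 = 35 ≤ 38, payoff 8 + 11 + 6 + 17 + 18 = 60.
Best is A, R, Q, P, and V with total payoff 61.

61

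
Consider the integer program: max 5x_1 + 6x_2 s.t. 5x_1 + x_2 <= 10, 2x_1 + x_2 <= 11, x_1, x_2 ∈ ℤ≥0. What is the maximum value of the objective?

60

(x_1,x_2)=(0,10): 5·0+1·10=10≤10, 2·0+1·10=10≤11, objective 60.
(x_1,x_2)=(0,9): 5·0+1·9=9≤10, 2·0+1·9=9≤11, objective 54.
No feasible integer point exceeds 60.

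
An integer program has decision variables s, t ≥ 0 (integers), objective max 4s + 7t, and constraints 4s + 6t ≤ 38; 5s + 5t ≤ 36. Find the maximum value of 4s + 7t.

43

Relaxing integrality, the LP optimum is 44.33 at (s,t) = (0, 6.33), which is not an integer point.
(s,t)=(2,5): 4·2+6·5=38≤38, 5·2+5·5=35≤36, objective 43.
(s,t)=(0,6): 4·0+6·6=36≤38, 5·0+5·6=30≤36, objective 42.
(s,t)=(3,4): 4·3+6·4=36≤38, 5·3+5·4=35≤36, objective 40.
Maximum is 43 at (s,t)=(2,5).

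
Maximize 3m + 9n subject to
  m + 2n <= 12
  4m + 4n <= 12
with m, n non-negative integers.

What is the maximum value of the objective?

27

(m,n)=(0,3): 1·0+2·3=6≤12, 4·0+4·3=12≤12, objective 27.
(m,n)=(1,2): 1·1+2·2=5≤12, 4·1+4·2=12≤12, objective 21.
(m,n)=(0,2): 1·0+2·2=4≤12, 4·0+4·2=8≤12, objective 18.
No feasible integer point exceeds 27.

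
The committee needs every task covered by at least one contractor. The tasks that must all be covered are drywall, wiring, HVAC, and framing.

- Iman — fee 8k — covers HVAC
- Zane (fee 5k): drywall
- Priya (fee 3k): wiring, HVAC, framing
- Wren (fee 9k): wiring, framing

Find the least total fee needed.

8

Choose Zane and Priya: together they cover drywall, wiring, HVAC, framing — every task.
Total fee: 5 + 3 = 8.
No cover costs less than 8.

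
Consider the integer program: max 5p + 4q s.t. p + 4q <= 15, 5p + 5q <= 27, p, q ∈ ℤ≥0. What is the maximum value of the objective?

(p,q)=(5,0) is feasible, giving 25.
(p,q)=(4,1) is feasible, giving 24.
(p,q)=(4,0) is feasible, giving 20.
No feasible integer point exceeds 25.

25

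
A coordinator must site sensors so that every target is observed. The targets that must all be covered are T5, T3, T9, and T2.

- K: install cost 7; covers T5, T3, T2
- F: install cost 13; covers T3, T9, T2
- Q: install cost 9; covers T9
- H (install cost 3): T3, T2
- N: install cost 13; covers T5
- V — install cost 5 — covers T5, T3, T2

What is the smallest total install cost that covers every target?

14

The greedy cost-per-new-target heuristic would pick H, V, and Q for 17, but a cheaper cover exists.
Choose Q and V: together they cover T5, T3, T9, T2 — every target.
Total install cost: 9 + 5 = 14.
No cover costs less than 14.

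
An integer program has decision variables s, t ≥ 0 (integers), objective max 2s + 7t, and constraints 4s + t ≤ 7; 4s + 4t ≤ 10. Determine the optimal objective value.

The continuous relaxation peaks at (0, 2.5) with value 17.50; rounding to a feasible lattice point costs some objective.
(s,t)=(0,2): 4·0+1·2=2≤7, 4·0+4·2=8≤10, objective 14.
(s,t)=(1,1): 4·1+1·1=5≤7, 4·1+4·1=8≤10, objective 9.
(s,t)=(0,1): 4·0+1·1=1≤7, 4·0+4·1=4≤10, objective 7.
Maximum is 14 at (s,t)=(0,2).

14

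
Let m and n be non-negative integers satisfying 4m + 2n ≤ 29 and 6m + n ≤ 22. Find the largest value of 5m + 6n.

84

The continuous relaxation peaks at (0, 14.5) with value 87.00; rounding to a feasible lattice point costs some objective.
(m,n)=(0,14): 4·0+2·14=28≤29, 6·0+1·14=14≤22, objective 84.
(m,n)=(0,13): 4·0+2·13=26≤29, 6·0+1·13=13≤22, objective 78.
No feasible integer point exceeds 84.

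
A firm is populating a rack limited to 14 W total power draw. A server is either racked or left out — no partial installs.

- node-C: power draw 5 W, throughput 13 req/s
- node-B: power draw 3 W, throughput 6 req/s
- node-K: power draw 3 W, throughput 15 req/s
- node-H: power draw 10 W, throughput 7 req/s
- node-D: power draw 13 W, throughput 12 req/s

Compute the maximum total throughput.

Allowing fractional choices, the relaxed optimum would be about 36.8, but servers are indivisible.
node-C + node-K: power draw 5 + 3 = 8 ≤ 14, throughput 13 + 15 = 28.
node-C + node-B + node-K: power draw 5 + 3 + 3 = 11 ≤ 14, throughput 13 + 6 + 15 = 34.
node-K + node-H: power draw 3 + 10 = 13 ≤ 14, throughput 15 + 7 = 22.
Best is node-C, node-B, and node-K with total throughput 34.

34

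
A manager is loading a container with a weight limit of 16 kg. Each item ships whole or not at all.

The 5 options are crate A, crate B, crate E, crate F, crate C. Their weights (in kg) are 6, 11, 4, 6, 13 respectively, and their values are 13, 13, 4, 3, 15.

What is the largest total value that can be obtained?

Allowing fractional choices, the relaxed optimum would be about 24.8, but items are indivisible.
crate A + crate E: weight 6 + 4 = 10 ≤ 16, value 13 + 4 = 17.
crate B + crate E: weight 11 + 4 = 15 ≤ 16, value 13 + 4 = 17.
crate A + crate E + crate F: weight 6 + 4 + 6 = 16 ≤ 16, value 13 + 4 + 3 = 20.
Best is crate A, crate E, and crate F with total value 20.

20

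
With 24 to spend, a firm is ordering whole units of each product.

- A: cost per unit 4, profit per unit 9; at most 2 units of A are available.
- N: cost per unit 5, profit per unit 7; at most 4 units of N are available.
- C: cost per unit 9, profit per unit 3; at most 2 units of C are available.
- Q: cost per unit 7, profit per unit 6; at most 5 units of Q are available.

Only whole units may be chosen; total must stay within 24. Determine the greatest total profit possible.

39

Take 2×A and 3×N: cost 23 ≤ 24, profit 2·9 + 3·7 = 39.
A has the best ratio (9/4) and is taken to its limit of 2; remaining capacity is filled optimally with the others.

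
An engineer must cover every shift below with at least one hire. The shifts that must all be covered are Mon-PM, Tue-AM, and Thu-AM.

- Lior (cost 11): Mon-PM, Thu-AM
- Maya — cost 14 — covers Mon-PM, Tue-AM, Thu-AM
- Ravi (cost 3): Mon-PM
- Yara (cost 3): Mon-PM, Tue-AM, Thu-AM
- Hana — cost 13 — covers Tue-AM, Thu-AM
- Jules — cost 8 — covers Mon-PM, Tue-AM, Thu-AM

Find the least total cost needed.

3

Yara alone covers Mon-PM, Tue-AM, Thu-AM — every shift.
Total cost: 3.
No cover costs less than 3.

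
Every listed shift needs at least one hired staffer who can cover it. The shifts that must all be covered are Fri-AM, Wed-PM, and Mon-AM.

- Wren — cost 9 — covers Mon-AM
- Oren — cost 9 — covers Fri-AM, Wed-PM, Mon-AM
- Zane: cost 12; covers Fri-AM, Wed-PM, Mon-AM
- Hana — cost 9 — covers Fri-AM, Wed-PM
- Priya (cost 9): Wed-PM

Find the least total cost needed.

This is an integer covering problem.
Oren alone covers Fri-AM, Wed-PM, Mon-AM — every shift.
Total cost: 9.
No cover costs less than 9.

9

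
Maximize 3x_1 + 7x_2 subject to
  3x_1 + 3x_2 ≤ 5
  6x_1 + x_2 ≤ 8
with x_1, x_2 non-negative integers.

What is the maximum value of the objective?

7

Relaxing integrality, the LP optimum is 11.67 at (x_1,x_2) = (0, 1.67), which is not an integer point.
(x_1,x_2)=(0,1): 3·0+3·1=3≤5, 6·0+1·1=1≤8, objective 7.
(x_1,x_2)=(1,0): 3·1+3·0=3≤5, 6·1+1·0=6≤8, objective 3.
Maximum is 7 at (x_1,x_2)=(0,1).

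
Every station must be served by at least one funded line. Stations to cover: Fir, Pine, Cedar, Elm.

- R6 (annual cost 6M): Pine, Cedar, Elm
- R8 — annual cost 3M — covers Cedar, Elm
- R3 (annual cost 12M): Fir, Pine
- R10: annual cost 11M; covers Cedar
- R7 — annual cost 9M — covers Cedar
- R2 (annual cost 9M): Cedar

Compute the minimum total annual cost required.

The greedy cost-per-new-station heuristic would pick R8, R6, and R3 for 21, but a cheaper cover exists.
Choose R8 and R3: together they cover Fir, Pine, Cedar, Elm — every station.
Total annual cost: 3 + 12 = 15.
No cover costs less than 15.

15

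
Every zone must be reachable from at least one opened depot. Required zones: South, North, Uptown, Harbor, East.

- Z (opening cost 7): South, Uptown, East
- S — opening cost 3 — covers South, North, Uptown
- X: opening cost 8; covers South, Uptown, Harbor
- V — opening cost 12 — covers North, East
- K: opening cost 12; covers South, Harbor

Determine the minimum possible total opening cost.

18

Choose Z, S, and X: together they cover South, North, Uptown, Harbor, East — every zone.
Total opening cost: 7 + 3 + 8 = 18.
No cover costs less than 18.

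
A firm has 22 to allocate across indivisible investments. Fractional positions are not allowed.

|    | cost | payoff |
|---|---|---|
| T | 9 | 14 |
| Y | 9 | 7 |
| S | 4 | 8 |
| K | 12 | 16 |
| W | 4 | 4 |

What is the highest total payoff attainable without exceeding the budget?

Treat it as a binary knapsack problem.
S + K + W: cost 4 + 12 + 4 = 20 ≤ 22, payoff 8 + 16 + 4 = 28.
T + Y + S: cost 9 + 9 + 4 = 22 ≤ 22, payoff 14 + 7 + 8 = 29.
T + K: cost 9 + 12 = 21 ≤ 22, payoff 14 + 16 = 30.
Best is T and K with total payoff 30.

30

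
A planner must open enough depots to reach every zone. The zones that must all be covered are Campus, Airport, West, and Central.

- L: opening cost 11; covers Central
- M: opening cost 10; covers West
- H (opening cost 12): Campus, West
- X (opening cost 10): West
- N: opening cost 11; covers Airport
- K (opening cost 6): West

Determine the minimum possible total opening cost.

34

Choose L, H, and N: together they cover Campus, Airport, West, Central — every zone.
Total opening cost: 11 + 12 + 11 = 34.
No cover costs less than 34.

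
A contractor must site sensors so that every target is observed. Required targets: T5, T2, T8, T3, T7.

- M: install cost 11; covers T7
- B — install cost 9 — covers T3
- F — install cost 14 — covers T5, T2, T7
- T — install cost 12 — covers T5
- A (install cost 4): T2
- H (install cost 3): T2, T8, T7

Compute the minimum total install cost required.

24

Choose B, T, and H: together they cover T5, T2, T8, T3, T7 — every target.
Total install cost: 9 + 12 + 3 = 24.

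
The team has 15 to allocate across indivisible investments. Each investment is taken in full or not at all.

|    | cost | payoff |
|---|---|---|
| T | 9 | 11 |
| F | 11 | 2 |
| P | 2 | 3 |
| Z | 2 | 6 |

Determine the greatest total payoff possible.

20

T + P: cost 9 + 2 = 11 ≤ 15, payoff 11 + 3 = 14.
T + P + Z: cost 9 + 2 + 2 = 13 ≤ 15, payoff 11 + 3 + 6 = 20.
T + Z: cost 9 + 2 = 11 ≤ 15, payoff 11 + 6 = 17.
Best is T, P, and Z with total payoff 20.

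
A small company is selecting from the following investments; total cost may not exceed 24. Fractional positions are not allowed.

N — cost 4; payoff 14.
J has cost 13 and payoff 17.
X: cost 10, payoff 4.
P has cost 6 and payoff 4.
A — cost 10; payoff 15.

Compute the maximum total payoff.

35

Allowing fractional choices, the relaxed optimum would be about 42.1, but investments are indivisible.
N + J + P: cost 4 + 13 + 6 = 23 ≤ 24, payoff 14 + 17 + 4 = 35.
N + P + A: cost 4 + 6 + 10 = 20 ≤ 24, payoff 14 + 4 + 15 = 33.
Best is N, J, and P with total payoff 35.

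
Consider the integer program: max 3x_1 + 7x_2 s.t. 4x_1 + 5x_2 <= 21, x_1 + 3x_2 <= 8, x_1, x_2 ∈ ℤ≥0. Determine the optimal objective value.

20

The continuous relaxation peaks at (3.29, 1.57) with value 20.86; rounding to a feasible lattice point costs some objective.
(x_1,x_2)=(2,2): 4·2+5·2=18≤21, 1·2+3·2=8≤8, objective 20.
(x_1,x_2)=(4,1): 4·4+5·1=21≤21, 1·4+3·1=7≤8, objective 19.
(x_1,x_2)=(1,2): 4·1+5·2=14≤21, 1·1+3·2=7≤8, objective 17.
Maximum is 20 at (x_1,x_2)=(2,2).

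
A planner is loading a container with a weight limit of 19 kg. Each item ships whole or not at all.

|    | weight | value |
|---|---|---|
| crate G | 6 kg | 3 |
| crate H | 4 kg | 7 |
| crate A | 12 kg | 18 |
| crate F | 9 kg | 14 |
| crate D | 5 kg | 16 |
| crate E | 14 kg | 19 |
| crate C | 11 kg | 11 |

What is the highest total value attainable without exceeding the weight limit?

crate D + crate E: weight 5 + 14 = 19 ≤ 19, value 16 + 19 = 35.
crate H + crate F + crate D: weight 4 + 9 + 5 = 18 ≤ 19, value 7 + 14 + 16 = 37.
crate A + crate D: weight 12 + 5 = 17 ≤ 19, value 18 + 16 = 34.
Best is crate H, crate F, and crate D with total value 37.

37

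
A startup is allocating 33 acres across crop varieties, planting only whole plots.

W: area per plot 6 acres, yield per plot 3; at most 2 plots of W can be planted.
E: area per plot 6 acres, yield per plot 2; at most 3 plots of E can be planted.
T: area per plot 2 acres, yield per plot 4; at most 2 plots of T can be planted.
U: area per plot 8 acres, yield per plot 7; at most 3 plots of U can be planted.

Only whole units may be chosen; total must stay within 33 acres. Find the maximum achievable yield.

29

1×W, 1×T, and 3×U: area 32 ≤ 33, yield 1·3 + 1·4 + 3·7 = 28.
2×T and 3×U: area 28 ≤ 33, yield 2·4 + 3·7 = 29.
Best is 29.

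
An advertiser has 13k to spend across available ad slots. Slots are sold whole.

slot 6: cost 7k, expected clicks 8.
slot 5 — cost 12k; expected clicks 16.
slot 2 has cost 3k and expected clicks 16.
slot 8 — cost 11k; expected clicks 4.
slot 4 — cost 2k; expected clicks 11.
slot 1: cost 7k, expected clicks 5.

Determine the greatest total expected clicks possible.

35

Allowing fractional choices, the relaxed optimum would be about 37.7, but ad slots are indivisible.
slot 6 + slot 2 + slot 4: cost 7 + 3 + 2 = 12 ≤ 13, expected clicks 8 + 16 + 11 = 35.
slot 2 + slot 4 + slot 1: cost 3 + 2 + 7 = 12 ≤ 13, expected clicks 16 + 11 + 5 = 32.
Best is slot 6, slot 2, and slot 4 with total expected clicks 35.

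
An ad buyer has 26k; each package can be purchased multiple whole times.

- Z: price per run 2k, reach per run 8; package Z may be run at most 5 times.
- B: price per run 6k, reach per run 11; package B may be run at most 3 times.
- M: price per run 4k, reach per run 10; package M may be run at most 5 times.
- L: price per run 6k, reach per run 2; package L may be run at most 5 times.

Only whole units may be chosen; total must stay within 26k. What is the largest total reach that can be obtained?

Take 5×Z and 4×M: price 26 ≤ 26, reach 5·8 + 4·10 = 80.
Z has the best ratio (8/2) and is taken to its limit of 5; remaining capacity is filled optimally with the others.

80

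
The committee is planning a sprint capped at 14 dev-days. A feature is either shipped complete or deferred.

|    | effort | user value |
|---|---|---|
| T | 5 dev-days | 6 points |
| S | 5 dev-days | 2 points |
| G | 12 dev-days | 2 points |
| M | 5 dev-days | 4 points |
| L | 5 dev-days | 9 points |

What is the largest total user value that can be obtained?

T + L: effort 5 + 5 = 10 ≤ 14, user value 6 + 9 = 15.
M + L: effort 5 + 5 = 10 ≤ 14, user value 4 + 9 = 13.
S + L: effort 5 + 5 = 10 ≤ 14, user value 2 + 9 = 11.
Best is T and L with total user value 15.

15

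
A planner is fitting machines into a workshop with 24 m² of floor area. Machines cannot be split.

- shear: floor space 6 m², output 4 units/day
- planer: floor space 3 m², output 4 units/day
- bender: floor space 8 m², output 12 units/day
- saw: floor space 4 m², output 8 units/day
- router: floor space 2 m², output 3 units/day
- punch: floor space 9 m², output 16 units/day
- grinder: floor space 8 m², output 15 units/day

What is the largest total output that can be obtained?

43

Allowing fractional choices, the relaxed optimum would be about 43.5, but machines are indivisible.
saw + router + punch + grinder: floor space 4 + 2 + 9 + 8 = 23 ≤ 24, output 8 + 3 + 16 + 15 = 42.
planer + saw + punch + grinder: floor space 3 + 4 + 9 + 8 = 24 ≤ 24, output 4 + 8 + 16 + 15 = 43.
Best is planer, saw, punch, and grinder with total output 43.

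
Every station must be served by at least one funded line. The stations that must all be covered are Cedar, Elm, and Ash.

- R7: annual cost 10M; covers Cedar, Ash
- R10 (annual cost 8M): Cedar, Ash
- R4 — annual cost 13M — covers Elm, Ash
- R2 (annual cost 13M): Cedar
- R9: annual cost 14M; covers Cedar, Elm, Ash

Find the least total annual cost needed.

14

The greedy cost-per-new-station heuristic would pick R10 and R4 for 21, but a cheaper cover exists.
R9 alone covers Cedar, Elm, Ash — every station.
Total annual cost: 14.
No cover costs less than 14.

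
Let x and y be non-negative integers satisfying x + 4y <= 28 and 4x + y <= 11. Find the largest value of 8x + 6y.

44

The continuous relaxation peaks at (1.07, 6.73) with value 48.93; rounding to a feasible lattice point costs some objective.
(x,y)=(1,6) is feasible, giving 44.
(x,y)=(0,7) is feasible, giving 42.
(x,y)=(1,5) is feasible, giving 38.
(x,y)=(0,6) is feasible, giving 36.
Maximum is 44 at (x,y)=(1,6).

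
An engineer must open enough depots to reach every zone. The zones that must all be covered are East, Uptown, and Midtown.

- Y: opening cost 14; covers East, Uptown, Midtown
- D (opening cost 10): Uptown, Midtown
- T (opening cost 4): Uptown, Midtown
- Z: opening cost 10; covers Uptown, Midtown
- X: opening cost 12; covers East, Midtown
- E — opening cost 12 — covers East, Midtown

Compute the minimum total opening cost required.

14

The greedy cost-per-new-zone heuristic would pick T and X for 16, but a cheaper cover exists.
Y alone covers East, Uptown, Midtown — every zone.
Total opening cost: 14.
No cover costs less than 14.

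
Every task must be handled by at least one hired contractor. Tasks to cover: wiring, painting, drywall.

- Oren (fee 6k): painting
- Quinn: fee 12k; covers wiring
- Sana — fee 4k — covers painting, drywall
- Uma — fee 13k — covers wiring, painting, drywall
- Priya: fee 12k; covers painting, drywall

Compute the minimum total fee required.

The greedy cost-per-new-task heuristic would pick Sana and Quinn for 16, but a cheaper cover exists.
Uma alone covers wiring, painting, drywall — every task.
Total fee: 13.
No cover costs less than 13.

13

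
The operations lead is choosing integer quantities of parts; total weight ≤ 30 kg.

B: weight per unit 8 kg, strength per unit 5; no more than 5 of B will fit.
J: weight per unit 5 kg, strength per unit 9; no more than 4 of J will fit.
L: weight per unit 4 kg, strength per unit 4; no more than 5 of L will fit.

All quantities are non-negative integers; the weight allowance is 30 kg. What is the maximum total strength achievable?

44

This is a bounded integer knapsack.
J has the best ratio (9/5); taking only J gives at most 4×9 = 36 (stopped by the supply cap of 4).
Mixing does better — 4×J and 2×L: weight 28 ≤ 30, strength 4·9 + 2·4 = 44.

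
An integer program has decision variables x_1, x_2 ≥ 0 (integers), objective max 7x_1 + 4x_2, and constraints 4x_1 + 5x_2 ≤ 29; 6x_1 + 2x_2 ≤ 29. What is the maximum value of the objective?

36

The continuous relaxation peaks at (3.95, 2.64) with value 38.23; rounding to a feasible lattice point costs some objective.
(x_1,x_2)=(4,2): 4·4+5·2=26≤29, 6·4+2·2=28≤29, objective 36.
(x_1,x_2)=(3,3): 4·3+5·3=27≤29, 6·3+2·3=24≤29, objective 33.
(x_1,x_2)=(4,1): 4·4+5·1=21≤29, 6·4+2·1=26≤29, objective 32.
(x_1,x_2)=(3,2): 4·3+5·2=22≤29, 6·3+2·2=22≤29, objective 29.
Maximum is 36 at (x_1,x_2)=(4,2).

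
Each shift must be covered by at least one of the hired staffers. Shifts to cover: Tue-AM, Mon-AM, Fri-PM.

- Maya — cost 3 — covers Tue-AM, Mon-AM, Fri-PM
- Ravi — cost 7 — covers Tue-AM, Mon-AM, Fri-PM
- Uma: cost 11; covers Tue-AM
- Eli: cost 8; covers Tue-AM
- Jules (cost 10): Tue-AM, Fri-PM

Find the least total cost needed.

Maya alone covers Tue-AM, Mon-AM, Fri-PM — every shift.
Total cost: 3.
No cover costs less than 3.

3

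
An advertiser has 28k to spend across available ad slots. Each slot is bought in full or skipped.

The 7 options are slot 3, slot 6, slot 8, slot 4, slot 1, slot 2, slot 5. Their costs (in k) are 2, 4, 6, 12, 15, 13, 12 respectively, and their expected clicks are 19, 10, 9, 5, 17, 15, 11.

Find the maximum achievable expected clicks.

55

This is an integer program with binary decision variables.
slot 3 + slot 6 + slot 8 + slot 5: cost 2 + 4 + 6 + 12 = 24 ≤ 28, expected clicks 19 + 10 + 9 + 11 = 49.
slot 3 + slot 6 + slot 8 + slot 2: cost 2 + 4 + 6 + 13 = 25 ≤ 28, expected clicks 19 + 10 + 9 + 15 = 53.
slot 3 + slot 6 + slot 8 + slot 1: cost 2 + 4 + 6 + 15 = 27 ≤ 28, expected clicks 19 + 10 + 9 + 17 = 55.
Best is slot 3, slot 6, slot 8, and slot 1 with total expected clicks 55.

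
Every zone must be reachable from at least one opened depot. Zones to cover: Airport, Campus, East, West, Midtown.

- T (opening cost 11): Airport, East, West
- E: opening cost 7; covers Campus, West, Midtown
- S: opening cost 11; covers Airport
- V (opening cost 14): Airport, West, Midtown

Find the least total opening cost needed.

18

Choose T and E: together they cover Airport, Campus, East, West, Midtown — every zone.
Total opening cost: 11 + 7 = 18.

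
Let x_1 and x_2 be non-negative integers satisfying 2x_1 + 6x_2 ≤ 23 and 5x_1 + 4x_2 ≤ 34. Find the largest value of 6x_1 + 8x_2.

46

The continuous relaxation peaks at (5.09, 2.14) with value 47.64; rounding to a feasible lattice point costs some objective.
(x_1,x_2)=(5,2) is feasible, giving 46.
(x_1,x_2)=(6,1) is feasible, giving 44.
The best lattice point is (5,2), giving 46.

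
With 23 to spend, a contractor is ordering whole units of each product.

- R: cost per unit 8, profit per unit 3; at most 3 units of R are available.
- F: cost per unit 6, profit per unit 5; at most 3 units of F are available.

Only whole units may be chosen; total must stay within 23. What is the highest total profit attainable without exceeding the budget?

F has the best ratio (5/6); taking only F gives at most 3×5 = 15 (stopped by the cost limit).
Optimal: 3×F: cost 18 ≤ 23, profit 3·5 = 15.

15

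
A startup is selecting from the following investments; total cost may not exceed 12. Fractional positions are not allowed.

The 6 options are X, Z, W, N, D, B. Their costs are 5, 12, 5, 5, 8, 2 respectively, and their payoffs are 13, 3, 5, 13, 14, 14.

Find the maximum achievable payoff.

40

X + W + B: cost 5 + 5 + 2 = 12 ≤ 12, payoff 13 + 5 + 14 = 32.
X + N + B: cost 5 + 5 + 2 = 12 ≤ 12, payoff 13 + 13 + 14 = 40.
Best is X, N, and B with total payoff 40.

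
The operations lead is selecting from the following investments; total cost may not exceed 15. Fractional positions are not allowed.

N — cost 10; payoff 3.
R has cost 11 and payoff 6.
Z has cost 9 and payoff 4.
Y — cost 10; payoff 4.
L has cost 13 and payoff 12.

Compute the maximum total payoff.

Allowing fractional choices, the relaxed optimum would be about 13.1, but investments are indivisible.
L: cost 13 ≤ 15, payoff 12.
R: cost 11 ≤ 15, payoff 6.
Z: cost 9 ≤ 15, payoff 4.
Best is L with total payoff 12.

12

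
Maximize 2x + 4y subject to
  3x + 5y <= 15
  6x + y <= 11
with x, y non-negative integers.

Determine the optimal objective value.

12

(x,y)=(0,3): 3·0+5·3=15≤15, 6·0+1·3=3≤11, objective 12.
(x,y)=(1,2): 3·1+5·2=13≤15, 6·1+1·2=8≤11, objective 10.
(x,y)=(0,2): 3·0+5·2=10≤15, 6·0+1·2=2≤11, objective 8.
The best lattice point is (0,3), giving 12.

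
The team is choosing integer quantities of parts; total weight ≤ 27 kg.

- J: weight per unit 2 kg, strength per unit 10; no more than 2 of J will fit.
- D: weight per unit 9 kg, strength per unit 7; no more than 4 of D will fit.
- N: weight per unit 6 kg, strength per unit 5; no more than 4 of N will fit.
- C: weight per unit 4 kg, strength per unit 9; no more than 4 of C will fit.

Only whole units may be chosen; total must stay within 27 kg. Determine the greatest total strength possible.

61

Take 2×J, 1×N, and 4×C: weight 26 ≤ 27, strength 2·10 + 1·5 + 4·9 = 61.
J has the best ratio (10/2) and is taken to its limit of 2; remaining capacity is filled optimally with the others.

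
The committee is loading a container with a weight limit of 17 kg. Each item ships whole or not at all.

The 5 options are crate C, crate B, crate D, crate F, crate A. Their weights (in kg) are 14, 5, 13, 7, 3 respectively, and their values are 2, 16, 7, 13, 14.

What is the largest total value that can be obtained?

Take crate B, crate F, and crate A: weight 5 + 7 + 3 = 15 ≤ 17, value 16 + 13 + 14 = 43.
No other feasible combination does better.

43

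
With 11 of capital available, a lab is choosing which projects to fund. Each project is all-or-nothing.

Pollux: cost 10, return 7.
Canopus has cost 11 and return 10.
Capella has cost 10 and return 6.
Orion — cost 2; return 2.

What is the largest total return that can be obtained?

10

Allowing fractional choices, the relaxed optimum would be about 10.2, but projects are indivisible.
Pollux: cost 10 ≤ 11, return 7.
Canopus: cost 11 ≤ 11, return 10.
Capella: cost 10 ≤ 11, return 6.
Best is Canopus with total return 10.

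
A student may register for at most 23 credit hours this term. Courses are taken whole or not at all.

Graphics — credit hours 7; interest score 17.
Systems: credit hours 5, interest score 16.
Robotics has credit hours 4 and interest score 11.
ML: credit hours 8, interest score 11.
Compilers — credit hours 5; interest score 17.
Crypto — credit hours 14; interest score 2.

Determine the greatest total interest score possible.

61

Allowing fractional choices, the relaxed optimum would be about 63.8, but courses are indivisible.
Graphics + Systems + Robotics + Compilers: credit hours 7 + 5 + 4 + 5 = 21 ≤ 23, interest score 17 + 16 + 11 + 17 = 61.
Systems + Robotics + ML + Compilers: credit hours 5 + 4 + 8 + 5 = 22 ≤ 23, interest score 16 + 11 + 11 + 17 = 55.
Best is Graphics, Systems, Robotics, and Compilers with total interest score 61.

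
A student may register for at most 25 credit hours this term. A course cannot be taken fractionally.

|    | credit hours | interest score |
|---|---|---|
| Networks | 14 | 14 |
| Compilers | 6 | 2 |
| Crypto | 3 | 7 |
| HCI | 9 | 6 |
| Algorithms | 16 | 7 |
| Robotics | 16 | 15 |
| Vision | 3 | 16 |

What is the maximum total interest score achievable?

38

Crypto + Robotics + Vision: credit hours 3 + 16 + 3 = 22 ≤ 25, interest score 7 + 15 + 16 = 38.
Compilers + Robotics + Vision: credit hours 6 + 16 + 3 = 25 ≤ 25, interest score 2 + 15 + 16 = 33.
Networks + Crypto + Vision: credit hours 14 + 3 + 3 = 20 ≤ 25, interest score 14 + 7 + 16 = 37.
Best is Crypto, Robotics, and Vision with total interest score 38.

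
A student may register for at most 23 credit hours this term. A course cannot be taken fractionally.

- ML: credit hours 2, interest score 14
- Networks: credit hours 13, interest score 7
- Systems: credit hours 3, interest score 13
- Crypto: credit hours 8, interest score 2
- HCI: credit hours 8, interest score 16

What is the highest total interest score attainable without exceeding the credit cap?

45

Allowing fractional choices, the relaxed optimum would be about 48.4, but courses are indivisible.
ML + Networks + HCI: credit hours 2 + 13 + 8 = 23 ≤ 23, interest score 14 + 7 + 16 = 37.
ML + Systems + HCI: credit hours 2 + 3 + 8 = 13 ≤ 23, interest score 14 + 13 + 16 = 43.
ML + Systems + Crypto + HCI: credit hours 2 + 3 + 8 + 8 = 21 ≤ 23, interest score 14 + 13 + 2 + 16 = 45.
Best is ML, Systems, Crypto, and HCI with total interest score 45.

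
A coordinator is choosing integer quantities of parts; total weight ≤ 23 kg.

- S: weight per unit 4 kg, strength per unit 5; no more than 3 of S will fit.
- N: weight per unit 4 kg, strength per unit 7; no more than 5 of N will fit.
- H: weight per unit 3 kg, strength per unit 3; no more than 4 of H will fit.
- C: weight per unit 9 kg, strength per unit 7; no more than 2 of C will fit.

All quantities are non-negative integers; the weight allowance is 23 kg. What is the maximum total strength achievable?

38

This is a bounded integer knapsack.
N has the best ratio (7/4); taking only N gives at most 5×7 = 35 (stopped by the weight limit).
Mixing does better — 5×N and 1×H: weight 23 ≤ 23, strength 5·7 + 1·3 = 38.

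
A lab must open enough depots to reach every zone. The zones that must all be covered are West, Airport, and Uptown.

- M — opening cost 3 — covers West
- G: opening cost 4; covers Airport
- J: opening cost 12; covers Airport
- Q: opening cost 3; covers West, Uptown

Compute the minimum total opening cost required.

Choose G and Q: together they cover West, Airport, Uptown — every zone.
Total opening cost: 4 + 3 = 7.
No cover costs less than 7.

7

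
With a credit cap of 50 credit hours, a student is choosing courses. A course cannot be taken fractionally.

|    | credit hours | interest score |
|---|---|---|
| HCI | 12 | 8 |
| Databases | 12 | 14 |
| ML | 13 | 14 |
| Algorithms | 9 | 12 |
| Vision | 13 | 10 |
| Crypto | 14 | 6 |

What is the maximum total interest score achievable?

50

Databases + ML + Algorithms + Vision: credit hours 12 + 13 + 9 + 13 = 47 ≤ 50, interest score 14 + 14 + 12 + 10 = 50.
HCI + Databases + ML + Algorithms: credit hours 12 + 12 + 13 + 9 = 46 ≤ 50, interest score 8 + 14 + 14 + 12 = 48.
Databases + ML + Algorithms + Crypto: credit hours 12 + 13 + 9 + 14 = 48 ≤ 50, interest score 14 + 14 + 12 + 6 = 46.
Best is Databases, ML, Algorithms, and Vision with total interest score 50.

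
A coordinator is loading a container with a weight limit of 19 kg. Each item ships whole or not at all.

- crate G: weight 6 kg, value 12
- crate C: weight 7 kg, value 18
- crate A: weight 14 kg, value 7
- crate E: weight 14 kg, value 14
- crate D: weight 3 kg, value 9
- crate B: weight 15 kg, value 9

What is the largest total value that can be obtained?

Allowing fractional choices, the relaxed optimum would be about 42.0, but items are indivisible.
crate C + crate D: weight 7 + 3 = 10 ≤ 19, value 18 + 9 = 27.
crate G + crate C: weight 6 + 7 = 13 ≤ 19, value 12 + 18 = 30.
crate G + crate C + crate D: weight 6 + 7 + 3 = 16 ≤ 19, value 12 + 18 + 9 = 39.
Best is crate G, crate C, and crate D with total value 39.

39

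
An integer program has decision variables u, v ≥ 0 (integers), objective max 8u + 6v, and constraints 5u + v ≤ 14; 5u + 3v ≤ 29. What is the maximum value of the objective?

The continuous relaxation peaks at (0, 9.67) with value 58.00; rounding to a feasible lattice point costs some objective.
(u,v)=(1,8) is feasible, giving 56.
(u,v)=(0,9) is feasible, giving 54.
(u,v)=(1,7) is feasible, giving 50.
No feasible integer point exceeds 56.

56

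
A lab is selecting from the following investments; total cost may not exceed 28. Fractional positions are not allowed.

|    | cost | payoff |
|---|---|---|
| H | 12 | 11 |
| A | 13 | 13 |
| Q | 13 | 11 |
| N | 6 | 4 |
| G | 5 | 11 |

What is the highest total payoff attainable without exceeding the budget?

Allowing fractional choices, the relaxed optimum would be about 33.2, but investments are indivisible.
A + N + G: cost 13 + 6 + 5 = 24 ≤ 28, payoff 13 + 4 + 11 = 28.
H + N + G: cost 12 + 6 + 5 = 23 ≤ 28, payoff 11 + 4 + 11 = 26.
Q + N + G: cost 13 + 6 + 5 = 24 ≤ 28, payoff 11 + 4 + 11 = 26.
Best is A, N, and G with total payoff 28.

28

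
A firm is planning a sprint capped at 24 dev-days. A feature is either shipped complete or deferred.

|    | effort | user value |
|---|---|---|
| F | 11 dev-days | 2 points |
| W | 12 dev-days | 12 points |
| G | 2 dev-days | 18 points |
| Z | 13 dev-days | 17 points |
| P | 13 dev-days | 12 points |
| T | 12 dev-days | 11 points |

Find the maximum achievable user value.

This is an integer program with binary decision variables.
Allowing fractional choices, the relaxed optimum would be about 44.0, but features are indivisible.
W + G: effort 12 + 2 = 14 ≤ 24, user value 12 + 18 = 30.
G + Z: effort 2 + 13 = 15 ≤ 24, user value 18 + 17 = 35.
Best is G and Z with total user value 35.

35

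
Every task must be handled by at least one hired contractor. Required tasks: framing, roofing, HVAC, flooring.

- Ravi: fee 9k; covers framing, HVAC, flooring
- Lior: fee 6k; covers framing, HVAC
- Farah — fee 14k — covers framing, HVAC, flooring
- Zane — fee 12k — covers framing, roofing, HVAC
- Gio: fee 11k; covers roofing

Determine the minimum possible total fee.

20

Choose Ravi and Gio: together they cover framing, roofing, HVAC, flooring — every task.
Total fee: 9 + 11 = 20.
No cover costs less than 20.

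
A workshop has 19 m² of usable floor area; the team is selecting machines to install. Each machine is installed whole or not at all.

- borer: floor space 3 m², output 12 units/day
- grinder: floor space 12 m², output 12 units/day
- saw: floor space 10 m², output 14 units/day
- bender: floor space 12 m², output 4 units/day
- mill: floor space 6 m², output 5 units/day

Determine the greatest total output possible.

31

Treat it as a binary knapsack problem.
borer + grinder: floor space 3 + 12 = 15 ≤ 19, output 12 + 12 = 24.
borer + saw: floor space 3 + 10 = 13 ≤ 19, output 12 + 14 = 26.
borer + saw + mill: floor space 3 + 10 + 6 = 19 ≤ 19, output 12 + 14 + 5 = 31.
Best is borer, saw, and mill with total output 31.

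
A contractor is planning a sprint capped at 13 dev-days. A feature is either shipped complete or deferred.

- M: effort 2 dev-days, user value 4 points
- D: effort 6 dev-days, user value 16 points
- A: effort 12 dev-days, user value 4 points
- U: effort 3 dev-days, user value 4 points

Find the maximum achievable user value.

24

Allowing fractional choices, the relaxed optimum would be about 24.7, but features are indivisible.
M + D: effort 2 + 6 = 8 ≤ 13, user value 4 + 16 = 20.
M + D + U: effort 2 + 6 + 3 = 11 ≤ 13, user value 4 + 16 + 4 = 24.
D + U: effort 6 + 3 = 9 ≤ 13, user value 16 + 4 = 20.
Best is M, D, and U with total user value 24.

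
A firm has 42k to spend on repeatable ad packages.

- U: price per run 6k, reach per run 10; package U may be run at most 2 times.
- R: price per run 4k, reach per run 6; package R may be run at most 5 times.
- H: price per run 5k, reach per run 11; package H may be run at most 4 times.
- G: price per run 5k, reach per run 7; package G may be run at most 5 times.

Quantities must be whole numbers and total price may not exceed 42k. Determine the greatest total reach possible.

H has the best ratio (11/5); taking only H gives at most 4×11 = 44 (stopped by the supply cap of 4).
Mixing does better — 1×U, 4×R, and 4×H: price 42 ≤ 42, reach 1·10 + 4·6 + 4·11 = 78.

78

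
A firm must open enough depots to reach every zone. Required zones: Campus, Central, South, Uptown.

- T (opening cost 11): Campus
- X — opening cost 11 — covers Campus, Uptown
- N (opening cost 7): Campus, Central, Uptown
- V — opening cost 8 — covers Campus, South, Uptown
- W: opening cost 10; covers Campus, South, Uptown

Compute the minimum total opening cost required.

15

Choose N and V: together they cover Campus, Central, South, Uptown — every zone.
Total opening cost: 7 + 8 = 15.
No cover costs less than 15.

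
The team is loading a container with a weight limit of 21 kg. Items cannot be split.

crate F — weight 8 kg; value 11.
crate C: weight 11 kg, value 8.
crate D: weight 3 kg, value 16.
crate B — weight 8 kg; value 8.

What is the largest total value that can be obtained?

35

Allowing fractional choices, the relaxed optimum would be about 36.5, but items are indivisible.
crate D + crate B: weight 3 + 8 = 11 ≤ 21, value 16 + 8 = 24.
crate F + crate D: weight 8 + 3 = 11 ≤ 21, value 11 + 16 = 27.
crate F + crate D + crate B: weight 8 + 3 + 8 = 19 ≤ 21, value 11 + 16 + 8 = 35.
Best is crate F, crate D, and crate B with total value 35.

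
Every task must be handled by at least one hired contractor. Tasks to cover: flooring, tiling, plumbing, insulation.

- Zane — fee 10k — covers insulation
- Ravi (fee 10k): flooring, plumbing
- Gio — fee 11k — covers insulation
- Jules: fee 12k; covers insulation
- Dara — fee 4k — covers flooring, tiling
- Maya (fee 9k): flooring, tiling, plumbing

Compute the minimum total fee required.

Choose Zane and Maya: together they cover flooring, tiling, plumbing, insulation — every task.
Total fee: 10 + 9 = 19.

19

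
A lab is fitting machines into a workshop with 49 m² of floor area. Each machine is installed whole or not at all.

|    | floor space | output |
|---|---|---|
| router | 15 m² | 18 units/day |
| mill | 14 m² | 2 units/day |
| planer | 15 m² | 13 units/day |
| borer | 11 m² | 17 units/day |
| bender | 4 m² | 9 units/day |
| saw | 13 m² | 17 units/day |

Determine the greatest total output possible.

61

router + borer + bender + saw: floor space 15 + 11 + 4 + 13 = 43 ≤ 49, output 18 + 17 + 9 + 17 = 61.
router + planer + borer + bender: floor space 15 + 15 + 11 + 4 = 45 ≤ 49, output 18 + 13 + 17 + 9 = 57.
router + planer + bender + saw: floor space 15 + 15 + 4 + 13 = 47 ≤ 49, output 18 + 13 + 9 + 17 = 57.
Best is router, borer, bender, and saw with total output 61.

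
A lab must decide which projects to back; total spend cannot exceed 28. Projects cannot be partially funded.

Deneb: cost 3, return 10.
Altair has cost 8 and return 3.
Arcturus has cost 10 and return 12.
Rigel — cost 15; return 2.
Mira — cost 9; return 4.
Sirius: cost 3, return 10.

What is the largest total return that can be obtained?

This is an integer program with binary decision variables.
Allowing fractional choices, the relaxed optimum would be about 37.1, but projects are indivisible.
Deneb + Altair + Arcturus + Sirius: cost 3 + 8 + 10 + 3 = 24 ≤ 28, return 10 + 3 + 12 + 10 = 35.
Deneb + Arcturus + Mira + Sirius: cost 3 + 10 + 9 + 3 = 25 ≤ 28, return 10 + 12 + 4 + 10 = 36.
Best is Deneb, Arcturus, Mira, and Sirius with total return 36.

36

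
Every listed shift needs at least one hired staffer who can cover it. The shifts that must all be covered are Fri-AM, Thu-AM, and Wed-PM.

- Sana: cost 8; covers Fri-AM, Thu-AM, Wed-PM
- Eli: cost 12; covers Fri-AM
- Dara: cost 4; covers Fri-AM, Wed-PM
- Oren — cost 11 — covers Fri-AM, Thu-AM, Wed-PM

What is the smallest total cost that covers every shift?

8

This is a weighted set-cover instance.
The greedy cost-per-new-shift heuristic would pick Dara and Sana for 12, but a cheaper cover exists.
Sana alone covers Fri-AM, Thu-AM, Wed-PM — every shift.
Total cost: 8.
No cover costs less than 8.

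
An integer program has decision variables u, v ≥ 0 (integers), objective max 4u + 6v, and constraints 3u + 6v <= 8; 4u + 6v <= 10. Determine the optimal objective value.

8

Relaxing integrality, the LP optimum is 10.00 at (u,v) = (2.5, 0), which is not an integer point.
(u,v)=(2,0): 3·2+6·0=6≤8, 4·2+6·0=8≤10, objective 8.
(u,v)=(1,0): 3·1+6·0=3≤8, 4·1+6·0=4≤10, objective 4.
Maximum is 8 at (u,v)=(2,0).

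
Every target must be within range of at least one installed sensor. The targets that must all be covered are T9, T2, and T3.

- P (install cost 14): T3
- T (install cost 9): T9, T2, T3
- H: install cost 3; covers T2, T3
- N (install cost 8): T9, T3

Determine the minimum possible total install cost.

T alone covers T9, T2, T3 — every target.
Total install cost: 9.

9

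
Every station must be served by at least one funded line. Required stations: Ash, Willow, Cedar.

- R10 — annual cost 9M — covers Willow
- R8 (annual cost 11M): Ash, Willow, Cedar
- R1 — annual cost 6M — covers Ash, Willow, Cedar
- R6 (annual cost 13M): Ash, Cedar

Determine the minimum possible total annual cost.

6

R1 alone covers Ash, Willow, Cedar — every station.
Total annual cost: 6.
No cover costs less than 6.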